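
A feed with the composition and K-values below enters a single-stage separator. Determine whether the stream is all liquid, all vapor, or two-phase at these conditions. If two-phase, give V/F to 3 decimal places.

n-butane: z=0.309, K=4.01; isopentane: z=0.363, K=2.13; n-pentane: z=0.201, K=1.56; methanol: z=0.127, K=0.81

all vapor

ΣzᵢKᵢ = 2.429; Σzᵢ/Kᵢ = 0.533.
Since Σzᵢ/Kᵢ < 1 the mixture is above its dew point — single vapor phase.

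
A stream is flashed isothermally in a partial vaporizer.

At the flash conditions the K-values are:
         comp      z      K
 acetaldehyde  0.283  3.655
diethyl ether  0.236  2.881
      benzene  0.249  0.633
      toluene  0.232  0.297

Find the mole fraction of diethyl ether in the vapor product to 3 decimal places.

Let β = V/F and solve Σ zᵢ(Kᵢ−1)/(1+β(Kᵢ−1)) = 0.
Check two-phase: ΣzᵢKᵢ = 1.941 > 1 and Σzᵢ/Kᵢ = 1.334 > 1, so g(0) = 0.941 > 0 and g(1) = -0.334 < 0.
Newton iteration, β⁰ = 0.49:
  β = 0.490: g = 0.1973, g' = -0.920 → β = 0.705
  β = 0.705: g = 0.0062, g' = -0.908 → β = 0.711
Converged at β = 0.711.
Compositions from xᵢ = zᵢ/(1+β(Kᵢ−1)), yᵢ = Kᵢxᵢ:
  acetaldehyde: x = 0.098, y = 0.358
  diethyl ether: x = 0.101, y = 0.291
  benzene: x = 0.337, y = 0.213
  toluene: x = 0.464, y = 0.138

y_diethyl ether = 0.291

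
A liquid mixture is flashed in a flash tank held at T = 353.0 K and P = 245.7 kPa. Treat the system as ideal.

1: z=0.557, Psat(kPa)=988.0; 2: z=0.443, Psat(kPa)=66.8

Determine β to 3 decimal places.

β = 0.618

Raoult's law: Kᵢ = Pᵢˢᵃᵗ/P = Pᵢˢᵃᵗ/245.7.
  K_1 = 988.0/245.7 = 4.02116, K_2 = 66.8/245.7 = 0.27188
Let β = V/F and solve Σ zᵢ(Kᵢ−1)/(1+β(Kᵢ−1)) = 0.
Feasibility: ΣzᵢKᵢ = 2.360, Σzᵢ/Kᵢ = 1.768 — both > 1, two phases present.
Binary case is linear: z₁(K₁−1)(1+β(K₂−1)) + z₂(K₂−1)(1+β(K₁−1)) = 0
⇒ β = [z₁(K₁−1)+z₂(K₂−1)] / [−(K₁−1)(K₂−1)] = 1.3602/2.1998 = 0.618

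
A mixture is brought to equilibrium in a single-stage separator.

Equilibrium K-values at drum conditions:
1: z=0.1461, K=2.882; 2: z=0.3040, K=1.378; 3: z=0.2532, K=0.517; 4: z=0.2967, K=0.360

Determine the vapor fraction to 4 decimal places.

ψ = 0.1179

Let ψ = V/F and solve Σ zᵢ(Kᵢ−1)/(1+ψ(Kᵢ−1)) = 0.
Check two-phase: ΣzᵢKᵢ = 1.0777 > 1 and Σzᵢ/Kᵢ = 1.5852 > 1, so g(0) = 0.0777 > 0 and g(1) = -0.5852 < 0.
Newton iteration, ψ⁰ = 0.5:
  ψ = 0.5000: g = -0.20218, g' = -0.5336 → ψ = 0.1211
  ψ = 0.1211: g = -0.00192, g' = -0.5924 → ψ = 0.1178
Converged at ψ = 0.1179.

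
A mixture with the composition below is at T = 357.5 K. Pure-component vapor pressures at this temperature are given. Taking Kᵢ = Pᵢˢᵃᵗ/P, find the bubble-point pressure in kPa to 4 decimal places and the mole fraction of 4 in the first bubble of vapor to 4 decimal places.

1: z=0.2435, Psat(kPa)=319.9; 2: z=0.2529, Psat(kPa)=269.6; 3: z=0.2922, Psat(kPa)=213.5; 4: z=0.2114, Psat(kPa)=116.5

At the bubble point ψ → 0, so ΣzᵢKᵢ = 1 with Kᵢ = Pᵢˢᵃᵗ/P ⇒ P = ΣzᵢPᵢˢᵃᵗ.
P = 0.2435·319.9 + 0.2529·269.6 + 0.2922·213.5 + 0.2114·116.5 = 233.0903 kPa
yᵢ = zᵢPᵢˢᵃᵗ/P ⇒ y_4 = 0.2114·116.5/233.0903 = 0.1057

Pbub = 233.0903 kPa, y_4 = 0.1057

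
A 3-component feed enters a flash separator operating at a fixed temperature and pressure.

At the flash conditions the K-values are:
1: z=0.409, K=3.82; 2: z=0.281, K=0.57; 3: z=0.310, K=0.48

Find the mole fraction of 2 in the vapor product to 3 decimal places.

y_2 = 0.222

Material balance + equilibrium reduce to Σ zᵢ(Kᵢ−1)/(1+V/F(Kᵢ−1)) = 0.
Feasibility: ΣzᵢKᵢ = 1.871, Σzᵢ/Kᵢ = 1.246 — both > 1, two phases present.
Iterate (Newton) starting at V/F = 0.55:
  V/F = 0.550: g = 0.0681, g' = -0.753 → V/F = 0.640
  V/F = 0.640: g = 0.0026, g' = -0.700 → V/F = 0.644
Converged at V/F = 0.644.
Compositions from xᵢ = zᵢ/(1+V/F(Kᵢ−1)), yᵢ = Kᵢxᵢ:
  1: x = 0.145, y = 0.555
  2: x = 0.389, y = 0.222
  3: x = 0.466, y = 0.224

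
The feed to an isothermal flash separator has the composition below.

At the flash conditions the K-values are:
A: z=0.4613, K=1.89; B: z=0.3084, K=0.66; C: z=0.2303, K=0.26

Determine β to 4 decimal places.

Rachford–Rice: g(β) = Σ zᵢ(Kᵢ−1)/(1+β(Kᵢ−1)) = 0.
Check two-phase: ΣzᵢKᵢ = 1.1353 > 1 and Σzᵢ/Kᵢ = 1.5971 > 1, so g(0) = 0.1353 > 0 and g(1) = -0.5971 < 0.
Iterate (Newton) starting at β = 0.5:
  β = 0.5000: g = -0.11272, g' = -0.5445 → β = 0.2930
  β = 0.2930: g = -0.00841, g' = -0.4795 → β = 0.2754
Converged at β = 0.2754.

β = 0.2754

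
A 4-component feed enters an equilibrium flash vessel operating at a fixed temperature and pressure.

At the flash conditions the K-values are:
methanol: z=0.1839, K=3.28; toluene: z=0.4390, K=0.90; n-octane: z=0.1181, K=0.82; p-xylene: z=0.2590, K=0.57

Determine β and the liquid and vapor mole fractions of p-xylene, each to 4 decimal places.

Material balance + equilibrium reduce to Σ zᵢ(Kᵢ−1)/(1+β(Kᵢ−1)) = 0.
Feasibility: ΣzᵢKᵢ = 1.2428, Σzᵢ/Kᵢ = 1.1423 — both > 1, two phases present.
Newton iteration, β⁰ = 0.5:
  β = 0.5000: g = -0.01551, g' = -0.2959 → β = 0.4476
  β = 0.4476: g = 0.00053, g' = -0.3169 → β = 0.4493
Converged at β = 0.4493.
Compositions from xᵢ = zᵢ/(1+β(Kᵢ−1)), yᵢ = Kᵢxᵢ:
  methanol: x = 0.0908, y = 0.2980
  toluene: x = 0.4597, y = 0.4137
  n-octane: x = 0.1285, y = 0.1054
  p-xylene: x = 0.3210, y = 0.1830

β = 0.4493, x_p-xylene = 0.3210, y_p-xylene = 0.1830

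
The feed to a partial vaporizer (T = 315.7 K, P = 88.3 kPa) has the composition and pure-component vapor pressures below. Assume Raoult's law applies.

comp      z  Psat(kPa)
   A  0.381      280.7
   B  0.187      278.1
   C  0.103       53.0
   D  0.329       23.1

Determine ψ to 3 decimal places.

Raoult's law: Kᵢ = Pᵢˢᵃᵗ/P = Pᵢˢᵃᵗ/88.3.
  K_A = 280.7/88.3 = 3.17894, K_B = 278.1/88.3 = 3.14949, K_C = 53.0/88.3 = 0.60023, K_D = 23.1/88.3 = 0.26161
Newton iteration, ψ⁰ = 0.7:
  ψ = 0.700: g = -0.0708, g' = -1.222 → ψ = 0.642
  ψ = 0.642: g = -0.0024, g' = -1.145 → ψ = 0.640
Converged at ψ = 0.640.

ψ = 0.640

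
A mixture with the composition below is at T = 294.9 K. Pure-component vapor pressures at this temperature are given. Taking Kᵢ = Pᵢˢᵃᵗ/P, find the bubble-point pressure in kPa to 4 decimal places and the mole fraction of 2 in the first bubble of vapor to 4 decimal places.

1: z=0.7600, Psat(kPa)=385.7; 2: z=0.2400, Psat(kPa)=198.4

Pbub = 340.7480 kPa, y_2 = 0.1397

At the bubble point ψ → 0, so ΣzᵢKᵢ = 1 with Kᵢ = Pᵢˢᵃᵗ/P ⇒ P = ΣzᵢPᵢˢᵃᵗ.
P = 0.7600·385.7 + 0.2400·198.4 = 340.7480 kPa
yᵢ = zᵢPᵢˢᵃᵗ/P ⇒ y_2 = 0.2400·198.4/340.7480 = 0.1397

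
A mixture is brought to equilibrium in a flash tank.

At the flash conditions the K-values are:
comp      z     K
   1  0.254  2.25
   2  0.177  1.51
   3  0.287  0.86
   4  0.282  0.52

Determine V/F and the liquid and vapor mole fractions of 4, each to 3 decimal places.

V/F = 0.657, x_4 = 0.412, y_4 = 0.214

Material balance + equilibrium reduce to Σ zᵢ(Kᵢ−1)/(1+V/F(Kᵢ−1)) = 0.
Check two-phase: ΣzᵢKᵢ = 1.232 > 1 and Σzᵢ/Kᵢ = 1.106 > 1, so g(0) = 0.232 > 0 and g(1) = -0.106 < 0.
Newton iteration, V/F⁰ = 0.5:
  V/F = 0.500: g = 0.0460, g' = -0.299 → V/F = 0.654
  V/F = 0.654: g = 0.0008, g' = -0.291 → V/F = 0.657
Converged at V/F = 0.657.
Compositions from xᵢ = zᵢ/(1+V/F(Kᵢ−1)), yᵢ = Kᵢxᵢ:
  1: x = 0.139, y = 0.314
  2: x = 0.133, y = 0.200
  3: x = 0.316, y = 0.272
  4: x = 0.412, y = 0.214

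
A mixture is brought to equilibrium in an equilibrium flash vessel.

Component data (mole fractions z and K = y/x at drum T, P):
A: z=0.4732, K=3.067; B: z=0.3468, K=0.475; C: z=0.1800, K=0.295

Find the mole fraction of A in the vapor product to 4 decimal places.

y_A = 0.6834

Rachford–Rice: g(β) = Σ zᵢ(Kᵢ−1)/(1+β(Kᵢ−1)) = 0.
g(0) = ΣzᵢKᵢ − 1 = 0.6691 and g(1) = 1 − Σzᵢ/Kᵢ = -0.4946, so a root lies in (0, 1).
Newton iteration, β⁰ = 0.5:
  β = 0.5000: g = 0.03814, g' = -0.8780 → β = 0.5434
  β = 0.5434: g = 0.00019, g' = -0.8707 → β = 0.5437
Converged at β = 0.5437.
Compositions from xᵢ = zᵢ/(1+β(Kᵢ−1)), yᵢ = Kᵢxᵢ:
  A: x = 0.2228, y = 0.6834
  B: x = 0.4853, y = 0.2305
  C: x = 0.2919, y = 0.0861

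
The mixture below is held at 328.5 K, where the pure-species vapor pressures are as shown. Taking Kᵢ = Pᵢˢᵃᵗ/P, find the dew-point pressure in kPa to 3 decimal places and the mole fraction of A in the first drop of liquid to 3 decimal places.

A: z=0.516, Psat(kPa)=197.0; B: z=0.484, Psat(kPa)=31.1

Pdew = 54.999 kPa, x_A = 0.144

At the dew point ψ → 1, so Σzᵢ/Kᵢ = 1 with Kᵢ = Pᵢˢᵃᵗ/P ⇒ 1/P = Σzᵢ/Pᵢˢᵃᵗ.
1/P = 0.516/197.0 + 0.484/31.1 = 0.018182 ⇒ P = 54.999 kPa
xᵢ = zᵢP/Pᵢˢᵃᵗ ⇒ x_A = 0.516·54.999/197.0 = 0.144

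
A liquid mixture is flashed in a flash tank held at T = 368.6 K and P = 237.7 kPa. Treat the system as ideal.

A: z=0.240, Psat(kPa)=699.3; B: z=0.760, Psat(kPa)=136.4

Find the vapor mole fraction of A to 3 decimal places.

Raoult's law: Kᵢ = Pᵢˢᵃᵗ/P = Pᵢˢᵃᵗ/237.7.
  K_A = 699.3/237.7 = 2.94194, K_B = 136.4/237.7 = 0.57383
Rachford–Rice: g(V/F) = Σ zᵢ(Kᵢ−1)/(1+V/F(Kᵢ−1)) = 0.
g(0) = ΣzᵢKᵢ − 1 = 0.142 and g(1) = 1 − Σzᵢ/Kᵢ = -0.406, so a root lies in (0, 1).
Newton–Raphson from V/F = 0.39:
  V/F = 0.390: g = -0.1232, g' = -0.492 → V/F = 0.139
  V/F = 0.139: g = 0.0225, g' = -0.717 → V/F = 0.171
  V/F = 0.171: g = 0.0007, g' = -0.671 → V/F = 0.172
Converged at V/F = 0.172.
Compositions from xᵢ = zᵢ/(1+V/F(Kᵢ−1)), yᵢ = Kᵢxᵢ:
  A: x = 0.180, y = 0.529
  B: x = 0.820, y = 0.471

y_A = 0.529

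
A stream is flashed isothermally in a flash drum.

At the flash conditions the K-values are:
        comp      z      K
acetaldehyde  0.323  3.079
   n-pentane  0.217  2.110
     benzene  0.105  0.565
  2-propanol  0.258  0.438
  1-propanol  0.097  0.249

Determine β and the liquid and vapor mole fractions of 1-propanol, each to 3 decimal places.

Iterate (Newton) starting at β = 0.5:
  β = 0.500: g = 0.1075, g' = -0.777 → β = 0.638
  β = 0.638: g = 0.0002, g' = -0.788 → β = 0.639
Converged at β = 0.639.
Compositions from xᵢ = zᵢ/(1+β(Kᵢ−1)), yᵢ = Kᵢxᵢ:
  acetaldehyde: x = 0.139, y = 0.427
  n-pentane: x = 0.127, y = 0.268
  benzene: x = 0.145, y = 0.082
  2-propanol: x = 0.402, y = 0.176
  1-propanol: x = 0.186, y = 0.046

β = 0.639, x_1-propanol = 0.186, y_1-propanol = 0.046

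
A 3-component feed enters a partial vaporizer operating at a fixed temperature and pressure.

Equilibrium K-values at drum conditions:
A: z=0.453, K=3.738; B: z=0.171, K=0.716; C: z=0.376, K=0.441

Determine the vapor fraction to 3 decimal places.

ψ = 0.726

Let ψ = V/F and solve Σ zᵢ(Kᵢ−1)/(1+ψ(Kᵢ−1)) = 0.
g(0) = ΣzᵢKᵢ − 1 = 0.982 and g(1) = 1 − Σzᵢ/Kᵢ = -0.213, so a root lies in (0, 1).
Newton iteration, ψ⁰ = 0.5:
  ψ = 0.500: g = 0.1752, g' = -0.850 → ψ = 0.706
  ψ = 0.706: g = 0.0148, g' = -0.737 → ψ = 0.726
Converged at ψ = 0.726.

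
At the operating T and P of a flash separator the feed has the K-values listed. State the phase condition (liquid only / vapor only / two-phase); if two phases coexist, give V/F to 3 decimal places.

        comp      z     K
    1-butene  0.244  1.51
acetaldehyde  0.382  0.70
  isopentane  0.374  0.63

liquid only

ΣzᵢKᵢ = 0.871; Σzᵢ/Kᵢ = 1.301.
Since ΣzᵢKᵢ < 1 the mixture is below its bubble point — single liquid phase.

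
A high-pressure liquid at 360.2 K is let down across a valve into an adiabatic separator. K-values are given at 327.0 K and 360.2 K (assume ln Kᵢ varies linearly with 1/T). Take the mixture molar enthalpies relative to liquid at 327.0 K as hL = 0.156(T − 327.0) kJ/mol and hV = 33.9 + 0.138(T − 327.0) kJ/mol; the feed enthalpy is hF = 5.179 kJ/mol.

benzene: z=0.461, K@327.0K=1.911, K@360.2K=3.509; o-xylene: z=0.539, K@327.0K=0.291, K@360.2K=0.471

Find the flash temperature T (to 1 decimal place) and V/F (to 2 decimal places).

Adiabatic flash: solve Rachford–Rice at each trial T, then check hF = ψ·hV(T) + (1−ψ)·hL(T).
  T = 327.0 K: K = (1.911, 0.291), RR gives ψ = 0.059, H_out = 1.985 kJ/mol
  T = 360.2 K: K = (3.509, 0.471), RR gives ψ = 0.657, H_out = 27.047 kJ/mol
  T = 343.6 K: K = (2.628, 0.375), RR gives ψ = 0.406, H_out = 16.230 kJ/mol
  T = 335.3 K: K = (2.250, 0.331), RR gives ψ = 0.258, H_out = 10.002 kJ/mol
  T = 331.1 K: K = (2.074, 0.310), RR gives ψ = 0.166, H_out = 6.271 kJ/mol
  T = 329.1 K: K = (1.993, 0.301), RR gives ψ = 0.117, H_out = 4.278 kJ/mol
Linear interpolation between T = 329.1 (H_out = 4.278) and T = 331.1 (H_out = 6.271) on hF = 5.179 gives T ≈ 330.0 K, at which ψ = 0.14.

T = 330.0 K, V/F = 0.14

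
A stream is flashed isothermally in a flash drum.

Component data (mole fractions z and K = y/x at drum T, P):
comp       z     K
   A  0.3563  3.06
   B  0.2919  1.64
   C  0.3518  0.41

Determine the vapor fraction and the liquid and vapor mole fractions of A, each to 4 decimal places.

Let ψ = V/F and solve Σ zᵢ(Kᵢ−1)/(1+ψ(Kᵢ−1)) = 0.
Check two-phase: ΣzᵢKᵢ = 1.7132 > 1 and Σzᵢ/Kᵢ = 1.1525 > 1, so g(0) = 0.7132 > 0 and g(1) = -0.1525 < 0.
Newton iteration, ψ⁰ = 0.69:
  ψ = 0.6900: g = 0.08263, g' = -0.6638 → ψ = 0.8145
  ψ = 0.8145: g = -0.00268, g' = -0.7164 → ψ = 0.8107
Converged at ψ = 0.8107.
Compositions from xᵢ = zᵢ/(1+ψ(Kᵢ−1)), yᵢ = Kᵢxᵢ:
  A: x = 0.1334, y = 0.4083
  B: x = 0.1922, y = 0.3152
  C: x = 0.6744, y = 0.2765

ψ = 0.8107, x_A = 0.1334, y_A = 0.4083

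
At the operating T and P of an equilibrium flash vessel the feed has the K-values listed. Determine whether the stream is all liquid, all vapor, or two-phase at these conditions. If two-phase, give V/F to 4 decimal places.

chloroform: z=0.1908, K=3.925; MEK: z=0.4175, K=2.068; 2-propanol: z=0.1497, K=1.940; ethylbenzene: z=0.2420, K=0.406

all vapor

ΣzᵢKᵢ = 2.0010; Σzᵢ/Kᵢ = 0.9237.
Since Σzᵢ/Kᵢ < 1 the mixture is above its dew point — single vapor phase.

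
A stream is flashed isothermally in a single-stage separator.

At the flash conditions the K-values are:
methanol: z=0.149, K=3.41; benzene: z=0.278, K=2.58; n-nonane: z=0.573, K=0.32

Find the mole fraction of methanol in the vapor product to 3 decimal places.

Rachford–Rice: g(β) = Σ zᵢ(Kᵢ−1)/(1+β(Kᵢ−1)) = 0.
Check two-phase: ΣzᵢKᵢ = 1.409 > 1 and Σzᵢ/Kᵢ = 1.942 > 1, so g(0) = 0.409 > 0 and g(1) = -0.942 < 0.
Iterate (Newton) starting at β = 0.5:
  β = 0.500: g = -0.1821, g' = -1.003 → β = 0.318
  β = 0.318: g = -0.0019, g' = -1.016 → β = 0.317
Converged at β = 0.317.
Compositions from xᵢ = zᵢ/(1+β(Kᵢ−1)), yᵢ = Kᵢxᵢ:
  methanol: x = 0.085, y = 0.288
  benzene: x = 0.185, y = 0.478
  n-nonane: x = 0.730, y = 0.234

y_methanol = 0.288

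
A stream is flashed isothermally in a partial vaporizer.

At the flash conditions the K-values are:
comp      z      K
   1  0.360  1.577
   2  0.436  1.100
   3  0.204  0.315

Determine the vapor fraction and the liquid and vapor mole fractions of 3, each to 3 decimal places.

ψ = 0.466, x_3 = 0.300, y_3 = 0.094

Material balance + equilibrium reduce to Σ zᵢ(Kᵢ−1)/(1+ψ(Kᵢ−1)) = 0.
Check two-phase: ΣzᵢKᵢ = 1.112 > 1 and Σzᵢ/Kᵢ = 1.272 > 1, so g(0) = 0.112 > 0 and g(1) = -0.272 < 0.
Newton iteration, ψ⁰ = 0.5:
  ψ = 0.500: g = -0.0098, g' = -0.298 → ψ = 0.467
  ψ = 0.467: g = -0.0002, g' = -0.285 → ψ = 0.466
Converged at ψ = 0.466.
Compositions from xᵢ = zᵢ/(1+ψ(Kᵢ−1)), yᵢ = Kᵢxᵢ:
  1: x = 0.284, y = 0.447
  2: x = 0.417, y = 0.458
  3: x = 0.300, y = 0.094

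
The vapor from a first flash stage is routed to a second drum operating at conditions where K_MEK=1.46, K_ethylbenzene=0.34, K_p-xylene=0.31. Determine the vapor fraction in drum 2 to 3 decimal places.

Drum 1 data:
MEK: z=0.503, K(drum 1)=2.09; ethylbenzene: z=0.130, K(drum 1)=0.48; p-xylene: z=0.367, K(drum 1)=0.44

Drum 1:
Let ψ₁ = V/F and solve Σ zᵢ(Kᵢ−1)/(1+ψ₁(Kᵢ−1)) = 0.
g(0) = ΣzᵢKᵢ − 1 = 0.275 and g(1) = 1 − Σzᵢ/Kᵢ = -0.346, so a root lies in (0, 1).
Newton iteration, ψ₁⁰ = 0.38:
  ψ₁ = 0.380: g = 0.0424, g' = -0.539 → ψ₁ = 0.459
Converged at ψ₁ = 0.459.
Drum-1 compositions:
  MEK: x = 0.335, y = 0.701
  ethylbenzene: x = 0.171, y = 0.082
  p-xylene: x = 0.494, y = 0.217
Drum-2 feed = drum-1 vapor: z₂ = (0.7007, 0.0820, 0.2174).
Drum 2:
Let ψ₂ = V/F and solve Σ zᵢ(Kᵢ−1)/(1+ψ₂(Kᵢ−1)) = 0.
Check two-phase: ΣzᵢKᵢ = 1.118 > 1 and Σzᵢ/Kᵢ = 1.422 > 1, so g(0) = 0.118 > 0 and g(1) = -0.422 < 0.
Iterate (Newton) starting at ψ₂ = 0.59:
  ψ₂ = 0.590: g = -0.0880, g' = -0.482 → ψ₂ = 0.407
  ψ₂ = 0.407: g = -0.0111, g' = -0.372 → ψ₂ = 0.377
Converged at ψ₂ = 0.377.
  MEK: x = 0.597, y = 0.872
  ethylbenzene: x = 0.109, y = 0.037
  p-xylene: x = 0.294, y = 0.091

V/F (drum 2) = 0.377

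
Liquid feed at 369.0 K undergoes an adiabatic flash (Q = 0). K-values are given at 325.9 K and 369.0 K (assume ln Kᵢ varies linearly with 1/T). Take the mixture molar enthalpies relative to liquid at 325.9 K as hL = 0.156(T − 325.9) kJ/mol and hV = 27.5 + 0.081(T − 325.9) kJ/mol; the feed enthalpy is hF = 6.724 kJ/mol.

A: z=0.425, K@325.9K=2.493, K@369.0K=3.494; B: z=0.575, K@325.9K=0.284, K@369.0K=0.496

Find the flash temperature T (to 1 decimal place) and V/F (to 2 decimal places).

Adiabatic flash: solve Rachford–Rice at each trial T, then check hF = ψ·hV(T) + (1−ψ)·hL(T).
  T = 325.9 K: K = (2.493, 0.284), RR gives ψ = 0.208, H_out = 5.732 kJ/mol
  T = 369.0 K: K = (3.494, 0.496), RR gives ψ = 0.613, H_out = 21.592 kJ/mol
  T = 347.4 K: K = (2.981, 0.382), RR gives ψ = 0.397, H_out = 13.633 kJ/mol
  T = 336.6 K: K = (2.733, 0.331), RR gives ψ = 0.303, H_out = 9.759 kJ/mol
  T = 331.2 K: K = (2.611, 0.307), RR gives ψ = 0.256, H_out = 7.764 kJ/mol
  T = 328.5 K: K = (2.551, 0.295), RR gives ψ = 0.232, H_out = 6.740 kJ/mol
  T = 327.2 K: K = (2.522, 0.289), RR gives ψ = 0.220, H_out = 6.239 kJ/mol
Linear interpolation between T = 327.2 (H_out = 6.239) and T = 328.5 (H_out = 6.740) on hF = 6.724 gives T ≈ 328.5 K, at which ψ = 0.23.

T = 328.5 K, V/F = 0.23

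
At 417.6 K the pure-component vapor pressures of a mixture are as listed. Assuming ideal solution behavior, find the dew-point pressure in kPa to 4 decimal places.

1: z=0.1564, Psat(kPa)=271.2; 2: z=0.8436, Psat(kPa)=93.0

Pdew = 103.6520 kPa

At the dew point ψ → 1, so Σzᵢ/Kᵢ = 1 with Kᵢ = Pᵢˢᵃᵗ/P ⇒ 1/P = Σzᵢ/Pᵢˢᵃᵗ.
1/P = 0.1564/271.2 + 0.8436/93.0 = 0.0096477 ⇒ P = 103.6520 kPa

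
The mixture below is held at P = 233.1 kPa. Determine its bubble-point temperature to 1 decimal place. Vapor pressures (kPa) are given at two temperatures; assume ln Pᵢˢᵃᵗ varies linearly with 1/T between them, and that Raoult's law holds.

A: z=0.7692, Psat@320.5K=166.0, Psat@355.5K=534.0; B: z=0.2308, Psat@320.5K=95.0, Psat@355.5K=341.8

T = 332.8 K

Bubble-point temperature: ΣzᵢPᵢˢᵃᵗ(T) = P. Interpolate ln Pᵢˢᵃᵗ = aᵢ + bᵢ/T.
  T = 320.5 K: ΣzᵢPᵢˢᵃᵗ = 149.61 kPa
  T = 355.5 K: ΣzᵢPᵢˢᵃᵗ = 489.64 kPa
  T = 338.0 K: ΣzᵢPᵢˢᵃᵗ = 279.04 kPa
  T = 329.2 K: ΣzᵢPᵢˢᵃᵗ = 205.64 kPa
  T = 333.6 K: ΣzᵢPᵢˢᵃᵗ = 240.03 kPa
  T = 331.4 K: ΣzᵢPᵢˢᵃᵗ = 222.28 kPa
  T = 332.5 K: ΣzᵢPᵢˢᵃᵗ = 231.01 kPa
Interpolating between 332.5 K and 333.6 K gives T ≈ 332.8 K.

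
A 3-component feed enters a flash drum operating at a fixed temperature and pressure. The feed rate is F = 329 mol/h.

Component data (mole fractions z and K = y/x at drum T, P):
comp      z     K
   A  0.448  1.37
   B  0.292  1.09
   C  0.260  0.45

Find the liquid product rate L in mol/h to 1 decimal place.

Rachford–Rice: g(ψ) = Σ zᵢ(Kᵢ−1)/(1+ψ(Kᵢ−1)) = 0.
g(0) = ΣzᵢKᵢ − 1 = 0.049 and g(1) = 1 − Σzᵢ/Kᵢ = -0.173, so a root lies in (0, 1).
Newton iteration, ψ⁰ = 0.5:
  ψ = 0.500: g = -0.0322, g' = -0.195 → ψ = 0.335
  ψ = 0.335: g = -0.0023, g' = -0.169 → ψ = 0.321
Converged at ψ = 0.321.
Then V = ψ·F = 0.3213·329 = 105.7 mol/h and L = F − V = 223.3 mol/h.

L = 223.3 mol/h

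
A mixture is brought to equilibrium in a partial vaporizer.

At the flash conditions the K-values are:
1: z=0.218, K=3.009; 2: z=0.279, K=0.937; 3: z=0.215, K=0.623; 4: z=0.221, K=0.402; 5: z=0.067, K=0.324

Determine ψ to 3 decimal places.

ψ = 0.207

Let ψ = V/F and solve Σ zᵢ(Kᵢ−1)/(1+ψ(Kᵢ−1)) = 0.
Feasibility: ΣzᵢKᵢ = 1.162, Σzᵢ/Kᵢ = 1.472 — both > 1, two phases present.
Newton iteration, ψ⁰ = 0.5:
  ψ = 0.500: g = -0.1565, g' = -0.497 → ψ = 0.185
  ψ = 0.185: g = 0.0138, g' = -0.644 → ψ = 0.207
Converged at ψ = 0.207.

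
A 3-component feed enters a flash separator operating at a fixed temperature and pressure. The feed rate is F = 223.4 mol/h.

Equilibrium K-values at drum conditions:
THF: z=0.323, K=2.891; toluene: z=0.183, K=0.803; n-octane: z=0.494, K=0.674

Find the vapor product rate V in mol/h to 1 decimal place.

Newton iteration, ψ⁰ = 0.5:
  ψ = 0.500: g = 0.0816, g' = -0.389 → ψ = 0.710
  ψ = 0.710: g = 0.0094, g' = -0.309 → ψ = 0.740
Converged at ψ = 0.740.
Then V = ψ·F = 0.7404·223.4 = 165.4 mol/h and L = F − V = 58.0 mol/h.

V = 165.4 mol/h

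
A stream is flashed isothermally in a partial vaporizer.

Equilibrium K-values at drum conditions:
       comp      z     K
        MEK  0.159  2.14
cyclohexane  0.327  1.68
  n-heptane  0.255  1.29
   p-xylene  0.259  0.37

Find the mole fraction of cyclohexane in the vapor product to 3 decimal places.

Newton–Raphson from V/F = 0.5:
  V/F = 0.500: g = 0.1078, g' = -0.403 → V/F = 0.767
  V/F = 0.767: g = -0.0125, g' = -0.523 → V/F = 0.743
Converged at V/F = 0.743.
Compositions from xᵢ = zᵢ/(1+V/F(Kᵢ−1)), yᵢ = Kᵢxᵢ:
  MEK: x = 0.086, y = 0.184
  cyclohexane: x = 0.217, y = 0.365
  n-heptane: x = 0.210, y = 0.271
  p-xylene: x = 0.487, y = 0.180

y_cyclohexane = 0.365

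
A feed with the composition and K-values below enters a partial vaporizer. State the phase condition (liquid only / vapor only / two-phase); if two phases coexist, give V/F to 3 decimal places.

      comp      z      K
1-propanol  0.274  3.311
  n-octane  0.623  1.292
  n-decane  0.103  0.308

ΣzᵢKᵢ = 1.744; Σzᵢ/Kᵢ = 0.899.
Since Σzᵢ/Kᵢ < 1 the mixture is above its dew point — single vapor phase.

vapor only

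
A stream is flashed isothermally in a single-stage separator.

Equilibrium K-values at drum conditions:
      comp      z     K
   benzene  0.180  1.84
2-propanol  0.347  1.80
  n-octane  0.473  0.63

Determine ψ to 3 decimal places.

Let ψ = V/F and solve Σ zᵢ(Kᵢ−1)/(1+ψ(Kᵢ−1)) = 0.
g(0) = ΣzᵢKᵢ − 1 = 0.254 and g(1) = 1 − Σzᵢ/Kᵢ = -0.041, so a root lies in (0, 1).
Iterate (Newton) starting at ψ = 0.5:
  ψ = 0.500: g = 0.0900, g' = -0.274 → ψ = 0.829
  ψ = 0.829: g = 0.0036, g' = -0.259 → ψ = 0.843
Converged at ψ = 0.843.

ψ = 0.843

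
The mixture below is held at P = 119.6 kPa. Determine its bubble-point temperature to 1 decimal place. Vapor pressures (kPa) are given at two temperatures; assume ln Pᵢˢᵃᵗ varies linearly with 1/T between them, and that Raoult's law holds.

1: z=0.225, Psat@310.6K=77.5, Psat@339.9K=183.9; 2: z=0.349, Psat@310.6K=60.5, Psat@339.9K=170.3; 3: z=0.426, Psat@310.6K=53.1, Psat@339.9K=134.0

T = 330.8 K

Bubble-point temperature: ΣzᵢPᵢˢᵃᵗ(T) = P. Interpolate ln Pᵢˢᵃᵗ = aᵢ + bᵢ/T.
  T = 310.6 K: ΣzᵢPᵢˢᵃᵗ = 61.17 kPa
  T = 339.9 K: ΣzᵢPᵢˢᵃᵗ = 157.90 kPa
  T = 325.2 K: ΣzᵢPᵢˢᵃᵗ = 100.18 kPa
  T = 332.5 K: ΣzᵢPᵢˢᵃᵗ = 126.19 kPa
  T = 328.9 K: ΣzᵢPᵢˢᵃᵗ = 112.75 kPa
  T = 330.7 K: ΣzᵢPᵢˢᵃᵗ = 119.32 kPa
Interpolating between 330.7 K and 332.5 K gives T ≈ 330.8 K.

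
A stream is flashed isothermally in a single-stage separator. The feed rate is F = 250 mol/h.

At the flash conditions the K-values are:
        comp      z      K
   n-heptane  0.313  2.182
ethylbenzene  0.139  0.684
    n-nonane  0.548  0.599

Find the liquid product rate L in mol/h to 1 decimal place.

Rachford–Rice: g(ψ) = Σ zᵢ(Kᵢ−1)/(1+ψ(Kᵢ−1)) = 0.
g(0) = ΣzᵢKᵢ − 1 = 0.106 and g(1) = 1 − Σzᵢ/Kᵢ = -0.262, so a root lies in (0, 1).
Iterate (Newton) starting at ψ = 0.67:
  ψ = 0.670: g = -0.1497, g' = -0.323 → ψ = 0.207
  ψ = 0.207: g = 0.0107, g' = -0.403 → ψ = 0.233
  ψ = 0.233: g = 0.0001, g' = -0.392 → ψ = 0.234
Converged at ψ = 0.234.
Then V = ψ·F = 0.2337·250 = 58.4 mol/h and L = F − V = 191.6 mol/h.

L = 191.6 mol/h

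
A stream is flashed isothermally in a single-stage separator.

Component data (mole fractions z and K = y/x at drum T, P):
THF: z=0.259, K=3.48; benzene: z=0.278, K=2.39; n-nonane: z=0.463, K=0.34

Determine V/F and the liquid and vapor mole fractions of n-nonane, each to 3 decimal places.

V/F = 0.561, x_n-nonane = 0.736, y_n-nonane = 0.250

Material balance + equilibrium reduce to Σ zᵢ(Kᵢ−1)/(1+V/F(Kᵢ−1)) = 0.
g(0) = ΣzᵢKᵢ − 1 = 0.723 and g(1) = 1 − Σzᵢ/Kᵢ = -0.553, so a root lies in (0, 1).
Iterate (Newton) starting at V/F = 0.53:
  V/F = 0.530: g = 0.0301, g' = -0.953 → V/F = 0.562
  V/F = 0.562: g = -0.0001, g' = -0.957 → V/F = 0.561
Converged at V/F = 0.561.
Compositions from xᵢ = zᵢ/(1+V/F(Kᵢ−1)), yᵢ = Kᵢxᵢ:
  THF: x = 0.108, y = 0.377
  benzene: x = 0.156, y = 0.373
  n-nonane: x = 0.736, y = 0.250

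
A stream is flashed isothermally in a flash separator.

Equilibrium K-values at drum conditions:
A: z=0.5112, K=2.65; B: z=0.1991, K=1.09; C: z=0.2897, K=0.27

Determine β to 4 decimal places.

β = 0.6739

Iterate (Newton) starting at β = 0.69:
  β = 0.6900: g = -0.01482, g' = -0.9325 → β = 0.6741
  β = 0.6741: g = -0.00017, g' = -0.9118 → β = 0.6739
Converged at β = 0.6739.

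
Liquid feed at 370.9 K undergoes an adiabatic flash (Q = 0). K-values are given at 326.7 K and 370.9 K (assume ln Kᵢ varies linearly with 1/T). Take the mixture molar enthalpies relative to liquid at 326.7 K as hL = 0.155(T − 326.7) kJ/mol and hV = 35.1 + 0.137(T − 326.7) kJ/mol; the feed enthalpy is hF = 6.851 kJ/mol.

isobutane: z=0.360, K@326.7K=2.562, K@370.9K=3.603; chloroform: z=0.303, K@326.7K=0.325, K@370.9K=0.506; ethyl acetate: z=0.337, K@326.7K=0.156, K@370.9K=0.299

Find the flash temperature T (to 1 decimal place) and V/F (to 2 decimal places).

Adiabatic flash: solve Rachford–Rice at each trial T, then check hF = ψ·hV(T) + (1−ψ)·hL(T).
  T = 326.7 K: K = (2.562, 0.325, 0.156), RR gives ψ = 0.061, H_out = 2.148 kJ/mol
  T = 370.9 K: K = (3.603, 0.506, 0.299), RR gives ψ = 0.347, H_out = 18.740 kJ/mol
  T = 348.8 K: K = (3.071, 0.411, 0.220), RR gives ψ = 0.212, H_out = 10.770 kJ/mol
  T = 337.8 K: K = (2.815, 0.367, 0.187), RR gives ψ = 0.141, H_out = 6.642 kJ/mol
  T = 343.3 K: K = (2.942, 0.389, 0.203), RR gives ψ = 0.177, H_out = 8.735 kJ/mol
  T = 340.6 K: K = (2.879, 0.378, 0.195), RR gives ψ = 0.160, H_out = 7.716 kJ/mol
  T = 339.2 K: K = (2.847, 0.373, 0.191), RR gives ψ = 0.150, H_out = 7.182 kJ/mol
Linear interpolation between T = 337.8 (H_out = 6.642) and T = 339.2 (H_out = 7.182) on hF = 6.851 gives T ≈ 338.3 K, at which ψ = 0.14.

T = 338.3 K, V/F = 0.14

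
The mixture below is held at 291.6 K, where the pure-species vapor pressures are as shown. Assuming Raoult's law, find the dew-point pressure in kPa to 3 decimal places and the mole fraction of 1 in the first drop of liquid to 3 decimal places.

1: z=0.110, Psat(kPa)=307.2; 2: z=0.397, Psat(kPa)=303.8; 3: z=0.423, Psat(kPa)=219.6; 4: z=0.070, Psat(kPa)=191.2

At the dew point ψ → 1, so Σzᵢ/Kᵢ = 1 with Kᵢ = Pᵢˢᵃᵗ/P ⇒ 1/P = Σzᵢ/Pᵢˢᵃᵗ.
1/P = 0.110/307.2 + 0.397/303.8 + 0.423/219.6 + 0.070/191.2 = 0.003957 ⇒ P = 252.704 kPa
xᵢ = zᵢP/Pᵢˢᵃᵗ ⇒ x_1 = 0.110·252.704/307.2 = 0.090

Pdew = 252.704 kPa, x_1 = 0.090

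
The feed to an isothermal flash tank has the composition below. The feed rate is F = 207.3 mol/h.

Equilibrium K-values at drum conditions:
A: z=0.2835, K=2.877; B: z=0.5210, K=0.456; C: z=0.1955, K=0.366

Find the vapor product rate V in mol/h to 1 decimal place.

V = 24.2 mol/h

Newton–Raphson from ψ = 0.5:
  ψ = 0.5000: g = -0.29629, g' = -0.7252 → ψ = 0.0914
  ψ = 0.0914: g = 0.02436, g' = -0.9869 → ψ = 0.1161
  ψ = 0.1161: g = 0.00059, g' = -0.9406 → ψ = 0.1167
Converged at ψ = 0.1167.
Then V = ψ·F = 0.1167·207.3 = 24.2 mol/h and L = F − V = 183.1 mol/h.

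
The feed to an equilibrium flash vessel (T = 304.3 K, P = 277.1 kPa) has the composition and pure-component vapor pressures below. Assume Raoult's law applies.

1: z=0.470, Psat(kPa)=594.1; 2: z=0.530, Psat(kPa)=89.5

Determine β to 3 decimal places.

Raoult's law: Kᵢ = Pᵢˢᵃᵗ/P = Pᵢˢᵃᵗ/277.1.
  K_1 = 594.1/277.1 = 2.14399, K_2 = 89.5/277.1 = 0.32299
Let β = V/F and solve Σ zᵢ(Kᵢ−1)/(1+β(Kᵢ−1)) = 0.
Feasibility: ΣzᵢKᵢ = 1.179, Σzᵢ/Kᵢ = 1.860 — both > 1, two phases present.
Binary case is linear: z₁(K₁−1)(1+β(K₂−1)) + z₂(K₂−1)(1+β(K₁−1)) = 0
⇒ β = [z₁(K₁−1)+z₂(K₂−1)] / [−(K₁−1)(K₂−1)] = 0.1789/0.7745 = 0.231

β = 0.231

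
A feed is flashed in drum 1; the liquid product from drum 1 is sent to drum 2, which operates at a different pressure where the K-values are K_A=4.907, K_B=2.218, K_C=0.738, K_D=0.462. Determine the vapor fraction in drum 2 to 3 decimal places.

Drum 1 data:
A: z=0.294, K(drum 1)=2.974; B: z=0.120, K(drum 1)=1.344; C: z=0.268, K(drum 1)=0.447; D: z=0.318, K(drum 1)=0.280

V/F (drum 2) = 0.476

Drum 1:
Newton iteration, ψ₁⁰ = 0.5:
  ψ₁ = 0.500: g = -0.2353, g' = -0.860 → ψ₁ = 0.226
  ψ₁ = 0.226: g = -0.0034, g' = -0.902 → ψ₁ = 0.222
Converged at ψ₁ = 0.222.
Drum-1 compositions:
  A: x = 0.204, y = 0.608
  B: x = 0.111, y = 0.150
  C: x = 0.306, y = 0.137
  D: x = 0.379, y = 0.106
Drum-2 feed = drum-1 liquid: z₂ = (0.2043, 0.1115, 0.3056, 0.3786).
Drum 2:
Newton–Raphson from ψ₂ = 0.5:
  ψ₂ = 0.500: g = -0.0162, g' = -0.654 → ψ₂ = 0.475
  ψ₂ = 0.475: g = 0.0002, g' = -0.674 → ψ₂ = 0.476
Converged at ψ₂ = 0.476.
  A: x = 0.071, y = 0.351
  B: x = 0.071, y = 0.157
  C: x = 0.349, y = 0.258
  D: x = 0.509, y = 0.235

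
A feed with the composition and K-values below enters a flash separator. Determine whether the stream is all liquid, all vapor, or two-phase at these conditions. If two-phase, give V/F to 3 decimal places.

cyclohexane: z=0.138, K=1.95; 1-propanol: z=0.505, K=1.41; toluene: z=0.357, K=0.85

all vapor

ΣzᵢKᵢ = 1.285; Σzᵢ/Kᵢ = 0.849.
Since Σzᵢ/Kᵢ < 1 the mixture is above its dew point — single vapor phase.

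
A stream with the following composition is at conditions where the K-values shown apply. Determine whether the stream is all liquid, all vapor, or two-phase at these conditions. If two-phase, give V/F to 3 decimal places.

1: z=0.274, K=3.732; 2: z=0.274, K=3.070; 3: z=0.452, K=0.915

ΣzᵢKᵢ = 2.277; Σzᵢ/Kᵢ = 0.657.
Since Σzᵢ/Kᵢ < 1 the mixture is above its dew point — single vapor phase.

all vapor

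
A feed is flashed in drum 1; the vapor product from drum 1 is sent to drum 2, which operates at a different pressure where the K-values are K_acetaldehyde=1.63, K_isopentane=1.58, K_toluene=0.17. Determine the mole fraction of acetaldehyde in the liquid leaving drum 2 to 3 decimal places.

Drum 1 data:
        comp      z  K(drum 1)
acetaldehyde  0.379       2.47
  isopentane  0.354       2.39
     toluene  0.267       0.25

x_acetaldehyde (drum 2) = 0.296

Drum 1:
Rachford–Rice: g(ψ₁) = Σ zᵢ(Kᵢ−1)/(1+ψ₁(Kᵢ−1)) = 0.
Feasibility: ΣzᵢKᵢ = 1.849, Σzᵢ/Kᵢ = 1.370 — both > 1, two phases present.
Newton iteration, ψ₁⁰ = 0.5:
  ψ₁ = 0.500: g = 0.2910, g' = -0.895 → ψ₁ = 0.825
  ψ₁ = 0.825: g = -0.0447, g' = -1.350 → ψ₁ = 0.792
  ψ₁ = 0.792: g = -0.0019, g' = -1.242 → ψ₁ = 0.791
Converged at ψ₁ = 0.791.
Drum-1 compositions:
  acetaldehyde: x = 0.175, y = 0.433
  isopentane: x = 0.169, y = 0.403
  toluene: x = 0.656, y = 0.164
Drum-2 feed = drum-1 vapor: z₂ = (0.4329, 0.4031, 0.1640).
Drum 2:
Let ψ₂ = V/F and solve Σ zᵢ(Kᵢ−1)/(1+ψ₂(Kᵢ−1)) = 0.
Check two-phase: ΣzᵢKᵢ = 1.370 > 1 and Σzᵢ/Kᵢ = 1.486 > 1, so g(0) = 0.370 > 0 and g(1) = -0.486 < 0.
Newton iteration, ψ₂⁰ = 0.5:
  ψ₂ = 0.500: g = 0.1559, g' = -0.511 → ψ₂ = 0.805
  ψ₂ = 0.805: g = -0.0700, g' = -1.165 → ψ₂ = 0.745
  ψ₂ = 0.745: g = -0.0079, g' = -0.921 → ψ₂ = 0.736
Converged at ψ₂ = 0.736.
  acetaldehyde: x = 0.296, y = 0.482
  isopentane: x = 0.282, y = 0.446
  toluene: x = 0.422, y = 0.072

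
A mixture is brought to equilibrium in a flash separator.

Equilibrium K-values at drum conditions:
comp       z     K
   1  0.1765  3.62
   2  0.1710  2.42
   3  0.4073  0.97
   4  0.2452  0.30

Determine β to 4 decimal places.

β = 0.6039

Newton iteration, β⁰ = 0.49:
  β = 0.4900: g = 0.07202, g' = -0.6309 → β = 0.6042
  β = 0.6042: g = -0.00014, g' = -0.6426 → β = 0.6039
Converged at β = 0.6039.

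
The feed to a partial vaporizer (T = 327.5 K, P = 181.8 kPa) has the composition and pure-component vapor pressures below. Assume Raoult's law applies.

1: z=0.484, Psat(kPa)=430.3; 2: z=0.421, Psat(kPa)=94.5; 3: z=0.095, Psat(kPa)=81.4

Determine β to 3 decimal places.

β = 0.602

Raoult's law: Kᵢ = Pᵢˢᵃᵗ/P = Pᵢˢᵃᵗ/181.8.
  K_1 = 430.3/181.8 = 2.36689, K_2 = 94.5/181.8 = 0.51980, K_3 = 81.4/181.8 = 0.44774
Material balance + equilibrium reduce to Σ zᵢ(Kᵢ−1)/(1+β(Kᵢ−1)) = 0.
Feasibility: ΣzᵢKᵢ = 1.407, Σzᵢ/Kᵢ = 1.227 — both > 1, two phases present.
Newton iteration, β⁰ = 0.5:
  β = 0.500: g = 0.0545, g' = -0.543 → β = 0.600
  β = 0.600: g = 0.0008, g' = -0.529 → β = 0.602
Converged at β = 0.602.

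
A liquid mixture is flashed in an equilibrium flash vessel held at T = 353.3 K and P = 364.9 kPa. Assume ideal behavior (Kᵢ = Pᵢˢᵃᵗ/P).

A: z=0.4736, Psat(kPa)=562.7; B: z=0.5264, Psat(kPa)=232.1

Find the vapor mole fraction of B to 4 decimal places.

y_B = 0.3806

Raoult's law: Kᵢ = Pᵢˢᵃᵗ/P = Pᵢˢᵃᵗ/364.9.
  K_A = 562.7/364.9 = 1.542066, K_B = 232.1/364.9 = 0.636065
Material balance + equilibrium reduce to Σ zᵢ(Kᵢ−1)/(1+β(Kᵢ−1)) = 0.
g(0) = ΣzᵢKᵢ − 1 = 0.0651 and g(1) = 1 − Σzᵢ/Kᵢ = -0.1347, so a root lies in (0, 1).
Newton–Raphson from β = 0.36:
  β = 0.3600: g = -0.00565, g' = -0.1898 → β = 0.3302
Converged at β = 0.3302.
Compositions from xᵢ = zᵢ/(1+β(Kᵢ−1)), yᵢ = Kᵢxᵢ:
  A: x = 0.4017, y = 0.6194
  B: x = 0.5983, y = 0.3806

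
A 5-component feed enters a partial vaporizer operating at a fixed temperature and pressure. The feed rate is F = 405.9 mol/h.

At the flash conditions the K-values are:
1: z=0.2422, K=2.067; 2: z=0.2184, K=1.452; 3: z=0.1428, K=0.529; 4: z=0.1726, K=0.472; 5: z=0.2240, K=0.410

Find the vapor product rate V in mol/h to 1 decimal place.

Material balance + equilibrium reduce to Σ zᵢ(Kᵢ−1)/(1+ψ(Kᵢ−1)) = 0.
Check two-phase: ΣzᵢKᵢ = 1.0666 > 1 and Σzᵢ/Kᵢ = 1.4496 > 1, so g(0) = 0.0666 > 0 and g(1) = -0.4496 < 0.
Newton iteration, ψ⁰ = 0.5:
  ψ = 0.5000: g = -0.15022, g' = -0.4469 → ψ = 0.1638
  ψ = 0.1638: g = -0.00706, g' = -0.4289 → ψ = 0.1474
Converged at ψ = 0.1474.
Then V = ψ·F = 0.1474·405.9 = 59.8 mol/h and L = F − V = 346.1 mol/h.

V = 59.8 mol/h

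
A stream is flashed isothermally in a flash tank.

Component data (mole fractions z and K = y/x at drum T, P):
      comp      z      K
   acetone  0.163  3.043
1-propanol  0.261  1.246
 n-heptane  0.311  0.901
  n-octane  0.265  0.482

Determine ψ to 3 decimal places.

Let ψ = V/F and solve Σ zᵢ(Kᵢ−1)/(1+ψ(Kᵢ−1)) = 0.
Feasibility: ΣzᵢKᵢ = 1.229, Σzᵢ/Kᵢ = 1.158 — both > 1, two phases present.
Newton–Raphson from ψ = 0.5:
  ψ = 0.500: g = 0.0043, g' = -0.312 → ψ = 0.514
Converged at ψ = 0.514.

ψ = 0.514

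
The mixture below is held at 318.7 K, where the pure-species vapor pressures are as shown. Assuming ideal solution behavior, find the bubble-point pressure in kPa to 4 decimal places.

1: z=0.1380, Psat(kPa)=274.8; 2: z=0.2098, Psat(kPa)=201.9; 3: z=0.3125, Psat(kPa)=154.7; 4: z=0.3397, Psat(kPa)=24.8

At the bubble point ψ → 0, so ΣzᵢKᵢ = 1 with Kᵢ = Pᵢˢᵃᵗ/P ⇒ P = ΣzᵢPᵢˢᵃᵗ.
P = 0.1380·274.8 + 0.2098·201.9 + 0.3125·154.7 + 0.3397·24.8 = 137.0493 kPa

Pbub = 137.0493 kPa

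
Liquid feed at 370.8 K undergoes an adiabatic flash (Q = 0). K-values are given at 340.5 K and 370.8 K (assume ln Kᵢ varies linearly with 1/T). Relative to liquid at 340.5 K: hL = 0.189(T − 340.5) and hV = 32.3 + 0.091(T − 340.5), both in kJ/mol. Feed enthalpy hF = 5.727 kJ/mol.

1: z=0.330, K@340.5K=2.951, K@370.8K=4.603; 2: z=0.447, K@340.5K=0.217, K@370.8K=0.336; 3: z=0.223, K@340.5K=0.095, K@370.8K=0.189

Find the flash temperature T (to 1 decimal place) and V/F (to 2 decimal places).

Adiabatic flash: solve Rachford–Rice at each trial T, then check hF = ψ·hV(T) + (1−ψ)·hL(T).
  T = 340.5 K: K = (2.951, 0.217, 0.095), RR gives ψ = 0.057, H_out = 1.846 kJ/mol
  T = 370.8 K: K = (4.603, 0.336, 0.189), RR gives ψ = 0.276, H_out = 13.817 kJ/mol
  T = 355.6 K: K = (3.718, 0.272, 0.136), RR gives ψ = 0.180, H_out = 8.397 kJ/mol
  T = 348.1 K: K = (3.323, 0.244, 0.114), RR gives ψ = 0.124, H_out = 5.356 kJ/mol
  T = 351.9 K: K = (3.520, 0.258, 0.125), RR gives ψ = 0.153, H_out = 6.939 kJ/mol
  T = 350.0 K: K = (3.421, 0.251, 0.119), RR gives ψ = 0.139, H_out = 6.159 kJ/mol
Linear interpolation between T = 348.1 (H_out = 5.356) and T = 350.0 (H_out = 6.159) on hF = 5.727 gives T ≈ 349.0 K, at which ψ = 0.13.

T = 349.0 K, V/F = 0.13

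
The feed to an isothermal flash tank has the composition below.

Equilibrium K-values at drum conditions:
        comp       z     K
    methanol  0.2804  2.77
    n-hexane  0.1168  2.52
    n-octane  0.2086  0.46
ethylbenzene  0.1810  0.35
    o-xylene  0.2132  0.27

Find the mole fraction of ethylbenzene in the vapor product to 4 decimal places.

y_ethylbenzene = 0.0764

Let ψ = V/F and solve Σ zᵢ(Kᵢ−1)/(1+ψ(Kᵢ−1)) = 0.
g(0) = ΣzᵢKᵢ − 1 = 0.2879 and g(1) = 1 − Σzᵢ/Kᵢ = -0.9078, so a root lies in (0, 1).
Newton–Raphson from ψ = 0.62:
  ψ = 0.6200: g = -0.32270, g' = -1.0024 → ψ = 0.2981
  ψ = 0.2981: g = -0.03202, g' = -0.8939 → ψ = 0.2623
  ψ = 0.2623: g = 0.00036, g' = -0.9152 → ψ = 0.2626
Converged at ψ = 0.2626.
Compositions from xᵢ = zᵢ/(1+ψ(Kᵢ−1)), yᵢ = Kᵢxᵢ:
  methanol: x = 0.1914, y = 0.5302
  n-hexane: x = 0.0835, y = 0.2104
  n-octane: x = 0.2431, y = 0.1118
  ethylbenzene: x = 0.2183, y = 0.0764
  o-xylene: x = 0.2638, y = 0.0712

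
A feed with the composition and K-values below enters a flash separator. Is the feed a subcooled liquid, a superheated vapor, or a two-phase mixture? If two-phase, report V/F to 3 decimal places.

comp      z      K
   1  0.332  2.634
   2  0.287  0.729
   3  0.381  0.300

ΣzᵢKᵢ = 1.198; Σzᵢ/Kᵢ = 1.790.
Both exceed 1, so a two-phase solution exists.
Material balance + equilibrium reduce to Σ zᵢ(Kᵢ−1)/(1+ψ(Kᵢ−1)) = 0.
Iterate (Newton) starting at ψ = 0.5:
  ψ = 0.500: g = -0.2017, g' = -0.739 → ψ = 0.227
  ψ = 0.227: g = -0.0042, g' = -0.760 → ψ = 0.221
Converged at ψ = 0.221.

two-phase, V/F = 0.221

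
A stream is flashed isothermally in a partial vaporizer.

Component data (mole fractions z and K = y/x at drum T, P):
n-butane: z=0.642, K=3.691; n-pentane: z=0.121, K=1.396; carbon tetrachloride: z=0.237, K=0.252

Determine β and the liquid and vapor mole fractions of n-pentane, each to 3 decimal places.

Let β = V/F and solve Σ zᵢ(Kᵢ−1)/(1+β(Kᵢ−1)) = 0.
Feasibility: ΣzᵢKᵢ = 2.598, Σzᵢ/Kᵢ = 1.201 — both > 1, two phases present.
Iterate (Newton) starting at β = 0.64:
  β = 0.640: g = 0.3328, g' = -1.127 → β = 0.935
  β = 0.935: g = -0.0637, g' = -1.855 → β = 0.901
  β = 0.901: g = -0.0036, g' = -1.653 → β = 0.899
Converged at β = 0.899.
Compositions from xᵢ = zᵢ/(1+β(Kᵢ−1)), yᵢ = Kᵢxᵢ:
  n-butane: x = 0.188, y = 0.693
  n-pentane: x = 0.089, y = 0.125
  carbon tetrachloride: x = 0.723, y = 0.182

β = 0.899, x_n-pentane = 0.089, y_n-pentane = 0.125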